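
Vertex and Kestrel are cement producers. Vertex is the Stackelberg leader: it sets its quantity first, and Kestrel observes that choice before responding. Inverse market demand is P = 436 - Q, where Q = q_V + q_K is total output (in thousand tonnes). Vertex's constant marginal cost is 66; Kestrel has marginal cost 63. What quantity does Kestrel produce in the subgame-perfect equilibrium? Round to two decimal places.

94.75

The follower Kestrel best-responds to any q_V: π_K = (436 - Q)q_K - 63q_K.
Follower FOC: 373 - q_V - 2q_K = 0, so q_K(q_V) = (373 - q_V)/2.
The leader anticipates this reaction. Substituting into P = 436 - Q gives P = 499/2 - (1/2)q_V, so π_V = (499/2 - (1/2)q_V)q_V - 66q_V.
Leader FOC: 367/2 - q_V = 0, so q_V = 367/2.
Then q_K = (373 - 367/2)/2 = 379/4.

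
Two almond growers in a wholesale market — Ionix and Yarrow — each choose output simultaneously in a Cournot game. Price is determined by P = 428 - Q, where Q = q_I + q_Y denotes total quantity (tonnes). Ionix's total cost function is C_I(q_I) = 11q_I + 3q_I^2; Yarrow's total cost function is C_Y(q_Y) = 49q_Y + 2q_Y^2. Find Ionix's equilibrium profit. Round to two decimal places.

8161.39

Ionix's profit: π_I = (428 - Q)q_I - (11q_I + 3q_I²). Setting ∂π_I/∂q_I = 0: 417 - 8q_I - (q_Y) = 0.
Yarrow's first-order condition: 379 - 6q_Y - (q_I) = 0.
Best responses: q_I = (417 - q_Y)/8, q_Y = (379 - q_I)/6.
Solving the pair: q_I = 45.1702, q_Y = 55.6383.
Price P = 428 - 100.8085 = 327.1915.
Ionix's profit: 327.1915·45.1702 - 11·45.1702 - 3·45.1702² = 8161.3925.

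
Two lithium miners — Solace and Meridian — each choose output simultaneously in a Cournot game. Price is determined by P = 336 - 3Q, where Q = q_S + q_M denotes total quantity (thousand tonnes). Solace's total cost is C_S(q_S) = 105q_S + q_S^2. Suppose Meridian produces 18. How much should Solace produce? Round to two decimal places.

22.13

With the rival's output fixed at 18, Solace's profit is π_S = (336 - 3·18 - 3q_S)q_S - (105q_S + q_S²) = (282 - 3q_S)q_S - (105q_S + q_S²).
∂π_S/∂q_S = 177 - 8q_S = 0, so q_S = 177/8.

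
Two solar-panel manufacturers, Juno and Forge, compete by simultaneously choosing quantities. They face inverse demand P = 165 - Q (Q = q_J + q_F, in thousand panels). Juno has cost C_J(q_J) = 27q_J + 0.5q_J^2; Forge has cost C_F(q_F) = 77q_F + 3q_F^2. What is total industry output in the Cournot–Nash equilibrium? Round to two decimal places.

49.65

Juno's profit: π_J = (165 - Q)q_J - (27q_J + (1/2)q_J²). Setting ∂π_J/∂q_J = 0: 138 - 3q_J - (q_F) = 0.
Forge's profit: π_F = (165 - Q)q_F - (77q_F + 3q_F²). Setting ∂π_F/∂q_F = 0: 88 - 8q_F - (q_J) = 0.
So q_J = (138 - q_F)/3 and q_F = (88 - q_J)/8.
Solving the pair: q_J = 1016/23, q_F = 126/23.
Total output Q = 1016/23 + 126/23 = 1142/23.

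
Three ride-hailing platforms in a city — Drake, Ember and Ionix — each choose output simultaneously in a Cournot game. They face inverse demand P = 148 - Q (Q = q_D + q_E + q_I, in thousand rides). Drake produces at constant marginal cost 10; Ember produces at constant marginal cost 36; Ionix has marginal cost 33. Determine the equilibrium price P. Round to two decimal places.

Drake's profit: π_D = (148 - Q)q_D - (10q_D). Setting ∂π_D/∂q_D = 0: 138 - 2q_D - (q_E + q_I) = 0.
Ember's first-order condition: 112 - 2q_E - (q_D + q_I) = 0.
Ionix's first-order condition: 115 - 2q_I - (q_D + q_E) = 0.
Adding the 3 first-order conditions: 365 − 4Q = 0, so Q = 365/4.
Back-substituting: q_D = (138 − 365/4) = 187/4, q_E = (112 − 365/4) = 83/4, q_I = (115 − 365/4) = 95/4.
Total output Q = 365/4, so price P = 148 - 365/4 = 227/4.

56.75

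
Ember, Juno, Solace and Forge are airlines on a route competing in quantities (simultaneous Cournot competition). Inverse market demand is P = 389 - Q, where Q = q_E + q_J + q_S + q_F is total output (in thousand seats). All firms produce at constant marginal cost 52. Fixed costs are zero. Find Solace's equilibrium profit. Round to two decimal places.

4542.76

A representative firm's profit is π_i = q_i(389 - Q) - 52q_i.
Setting ∂π_i/∂q_i = 0 with rivals' quantities fixed: 337 - 2q_i - Σ_{j≠i} q_j = 0.
With identical firms every q_j equals q_i, so Σ_{j≠i} q_j = 3q_i and 337 = 5q_i, giving q_i = 337/5.
Price P = 389 - 1348/5 = 597/5.
Solace's profit: (597/5 - 52)·(337/5) = 4542.7600.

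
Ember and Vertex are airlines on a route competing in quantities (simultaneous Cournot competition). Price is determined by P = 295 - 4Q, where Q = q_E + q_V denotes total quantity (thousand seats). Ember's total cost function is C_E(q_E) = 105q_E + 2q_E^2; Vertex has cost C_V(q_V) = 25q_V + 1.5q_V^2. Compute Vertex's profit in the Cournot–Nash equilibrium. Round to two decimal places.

2513.91

Ember's profit: π_E = (295 - 4Q)q_E - (105q_E + 2q_E²). Setting ∂π_E/∂q_E = 0: 190 - 12q_E - 4(q_V) = 0.
Vertex's first-order condition: 270 - 11q_V - 4(q_E) = 0.
So q_E = (190 - 4q_V)/12 and q_V = (270 - 4q_E)/11.
Substituting one into the other gives q_E = 505/58 and q_V = 620/29.
Price P = 295 - 4·(1745/58) = 174.6552.
Vertex's profit: 174.6552·(620/29) - 25·(620/29) - (3/2)(620/29)² = 2513.9120.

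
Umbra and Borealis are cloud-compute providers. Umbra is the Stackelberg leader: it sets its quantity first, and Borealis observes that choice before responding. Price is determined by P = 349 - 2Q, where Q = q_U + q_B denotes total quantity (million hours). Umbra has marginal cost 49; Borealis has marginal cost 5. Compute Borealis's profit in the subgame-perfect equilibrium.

Solve by backward induction. Given q_U, the follower Borealis maximises π_B = (349 - 2q_U - 2q_B)q_B - 5q_B.
Follower FOC: 344 - 2q_U - 4q_B = 0, so q_B(q_U) = (344 - 2q_U)/4.
The leader anticipates this reaction. Substituting into P = 349 - 2Q gives P = 177 - q_U, so π_U = (177 - q_U)q_U - 49q_U.
Leader FOC: 128 - 2q_U = 0, so q_U = 64.
Then q_B = (344 - 2·64)/4 = 54.
Price P = 349 - 2·118 = 113.
Borealis's profit: (113 - 5)·54 = 5832.

5832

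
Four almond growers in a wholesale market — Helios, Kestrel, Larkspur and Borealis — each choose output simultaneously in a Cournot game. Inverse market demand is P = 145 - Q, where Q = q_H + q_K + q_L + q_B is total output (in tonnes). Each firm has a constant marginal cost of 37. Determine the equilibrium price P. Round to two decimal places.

Each firm earns π_i = (145 - Q)q_i - 37q_i.
First-order condition (treating rivals' output as given): 108 - 2q_i - Σ_{j≠i} q_j = 0.
By symmetry each firm produces the same amount; substituting Σ_{j≠i} q_j = 3q_i yields q_i = 108/5.
Total output Q = 432/5, so price P = 145 - 432/5 = 293/5.

58.60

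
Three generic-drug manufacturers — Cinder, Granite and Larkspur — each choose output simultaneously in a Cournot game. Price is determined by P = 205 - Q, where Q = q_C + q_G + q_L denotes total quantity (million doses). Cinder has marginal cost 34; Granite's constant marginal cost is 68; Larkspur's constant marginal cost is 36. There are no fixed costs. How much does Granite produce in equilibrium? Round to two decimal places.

17.75

Cinder's profit: π_C = (205 - Q)q_C - (34q_C). Setting ∂π_C/∂q_C = 0: 171 - 2q_C - (q_G + q_L) = 0.
Granite's profit: π_G = (205 - Q)q_G - (68q_G). Setting ∂π_G/∂q_G = 0: 137 - 2q_G - (q_C + q_L) = 0.
Larkspur's first-order condition: 169 - 2q_L - (q_C + q_G) = 0.
Adding the 3 first-order conditions: 477 − 4Q = 0, so Q = 477/4.
Back-substituting: q_C = (171 − 477/4) = 207/4, q_G = (137 − 477/4) = 71/4, q_L = (169 − 477/4) = 199/4.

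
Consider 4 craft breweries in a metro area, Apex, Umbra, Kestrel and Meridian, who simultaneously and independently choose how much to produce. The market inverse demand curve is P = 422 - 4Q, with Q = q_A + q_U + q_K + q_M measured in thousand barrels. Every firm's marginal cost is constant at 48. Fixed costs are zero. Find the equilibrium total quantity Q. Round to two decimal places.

Each firm earns π_i = (422 - 4Q)q_i - 48q_i.
First-order condition (treating rivals' output as given): 374 - 8q_i - 4·Σ_{j≠i} q_j = 0.
By symmetry each firm produces the same amount; substituting Σ_{j≠i} q_j = 3q_i yields q_i = 374/20 = 187/10.
Total output Q = 187/10 + 187/10 + 187/10 + 187/10 = 374/5.

74.80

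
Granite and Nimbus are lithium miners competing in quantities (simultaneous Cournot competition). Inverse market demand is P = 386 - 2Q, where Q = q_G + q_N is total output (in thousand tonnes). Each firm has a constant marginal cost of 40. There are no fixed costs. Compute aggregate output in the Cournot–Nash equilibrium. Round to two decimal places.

A representative firm's profit is π_i = q_i(386 - 2Q) - 40q_i.
Setting ∂π_i/∂q_i = 0 with rivals' quantities fixed: 346 - 4q_i - 2q_j = 0.
By symmetry each firm produces the same amount; substituting q_j = q_i yields q_i = 346/6 = 173/3.
Total output Q = 173/3 + 173/3 = 346/3.

115.33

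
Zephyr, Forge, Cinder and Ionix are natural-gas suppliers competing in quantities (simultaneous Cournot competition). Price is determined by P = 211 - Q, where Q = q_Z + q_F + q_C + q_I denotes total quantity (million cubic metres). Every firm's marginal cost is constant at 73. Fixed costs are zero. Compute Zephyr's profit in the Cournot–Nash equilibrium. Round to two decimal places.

Each firm earns π_i = (211 - Q)q_i - 73q_i.
First-order condition (treating rivals' output as given): 138 - 2q_i - Σ_{j≠i} q_j = 0.
By symmetry each firm produces the same amount; substituting Σ_{j≠i} q_j = 3q_i yields q_i = 138/5.
Price P = 211 - 552/5 = 503/5.
Zephyr's profit: (503/5 - 73)·(138/5) = 761.7600.

761.76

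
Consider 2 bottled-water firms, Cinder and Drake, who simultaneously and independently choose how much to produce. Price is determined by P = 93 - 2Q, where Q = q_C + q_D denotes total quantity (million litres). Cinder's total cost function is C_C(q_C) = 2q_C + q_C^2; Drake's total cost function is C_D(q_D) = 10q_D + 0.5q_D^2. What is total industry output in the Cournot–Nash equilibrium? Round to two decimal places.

Cinder's profit: π_C = (93 - 2Q)q_C - (2q_C + q_C²). Setting ∂π_C/∂q_C = 0: 91 - 6q_C - 2(q_D) = 0.
Drake's first-order condition: 83 - 5q_D - 2(q_C) = 0.
So q_C = (91 - 2q_D)/6 and q_D = (83 - 2q_C)/5.
Solving the pair: q_C = 289/26, q_D = 158/13.
Total output Q = 289/26 + 158/13 = 605/26.

23.27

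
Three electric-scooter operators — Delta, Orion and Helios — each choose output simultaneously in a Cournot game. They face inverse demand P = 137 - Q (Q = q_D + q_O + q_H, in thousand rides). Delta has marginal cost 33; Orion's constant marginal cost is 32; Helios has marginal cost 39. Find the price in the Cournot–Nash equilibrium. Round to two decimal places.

60.25

Delta's profit: π_D = (137 - Q)q_D - (33q_D). Setting ∂π_D/∂q_D = 0: 104 - 2q_D - (q_O + q_H) = 0.
Orion's profit: π_O = (137 - Q)q_O - (32q_O). Setting ∂π_O/∂q_O = 0: 105 - 2q_O - (q_D + q_H) = 0.
Helios's profit: π_H = (137 - Q)q_H - (39q_H). Setting ∂π_H/∂q_H = 0: 98 - 2q_H - (q_D + q_O) = 0.
Adding the 3 first-order conditions: 307 − 4Q = 0, so Q = 307/4.
Back-substituting: q_D = (104 − 307/4) = 109/4, q_O = (105 − 307/4) = 113/4, q_H = (98 − 307/4) = 85/4.
Total output Q = 307/4, so price P = 137 - 307/4 = 241/4.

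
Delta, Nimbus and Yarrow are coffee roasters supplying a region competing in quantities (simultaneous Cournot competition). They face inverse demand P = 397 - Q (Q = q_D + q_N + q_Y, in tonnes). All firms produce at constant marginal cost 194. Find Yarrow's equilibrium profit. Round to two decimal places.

A representative firm's profit is π_i = q_i(397 - Q) - 194q_i.
First-order condition (treating rivals' output as given): 203 - 2q_i - Σ_{j≠i} q_j = 0.
By symmetry each firm produces the same amount; substituting Σ_{j≠i} q_j = 2q_i yields q_i = 203/4.
Price P = 397 - 609/4 = 979/4.
Yarrow's profit: (979/4 - 194)·(203/4) = 2575.5625.

2575.56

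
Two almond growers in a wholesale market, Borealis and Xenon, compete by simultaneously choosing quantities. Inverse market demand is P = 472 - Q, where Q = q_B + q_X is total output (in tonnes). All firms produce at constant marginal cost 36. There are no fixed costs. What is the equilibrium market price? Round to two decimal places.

A representative firm's profit is π_i = q_i(472 - Q) - 36q_i.
Setting ∂π_i/∂q_i = 0 with rivals' quantities fixed: 436 - 2q_i - q_j = 0.
By symmetry each firm produces the same amount; substituting q_j = q_i yields q_i = 436/3.
Total output Q = 872/3, so price P = 472 - 872/3 = 544/3.

181.33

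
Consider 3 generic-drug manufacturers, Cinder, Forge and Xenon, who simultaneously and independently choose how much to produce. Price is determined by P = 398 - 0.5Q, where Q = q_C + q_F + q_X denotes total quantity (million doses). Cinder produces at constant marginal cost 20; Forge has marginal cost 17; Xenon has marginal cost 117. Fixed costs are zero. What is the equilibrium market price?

Cinder's profit: π_C = (398 - 0.5Q)q_C - (20q_C). Setting ∂π_C/∂q_C = 0: 378 - q_C - (1/2)(q_F + q_X) = 0.
Forge's first-order condition: 381 - q_F - (1/2)(q_C + q_X) = 0.
Xenon's first-order condition: 281 - q_X - (1/2)(q_C + q_F) = 0.
Summing all 3 equations gives 1040 − 2Q = 0, hence Q = 520.
Back-substituting: q_C = (378 − 260)/(1/2) = 236, q_F = (381 − 260)/(1/2) = 242, q_X = (281 − 260)/(1/2) = 42.
Total output Q = 520, so price P = 398 - (1/2)·520 = 138.

138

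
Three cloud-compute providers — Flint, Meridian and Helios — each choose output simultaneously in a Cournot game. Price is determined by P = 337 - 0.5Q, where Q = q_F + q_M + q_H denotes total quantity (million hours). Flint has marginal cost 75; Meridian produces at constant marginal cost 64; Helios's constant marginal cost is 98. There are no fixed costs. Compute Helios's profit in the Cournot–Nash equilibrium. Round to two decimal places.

4140.50

Flint's profit: π_F = (337 - 0.5Q)q_F - (75q_F). Setting ∂π_F/∂q_F = 0: 262 - q_F - (1/2)(q_M + q_H) = 0.
Meridian's profit: π_M = (337 - 0.5Q)q_M - (64q_M). Setting ∂π_M/∂q_M = 0: 273 - q_M - (1/2)(q_F + q_H) = 0.
Helios's profit: π_H = (337 - 0.5Q)q_H - (98q_H). Setting ∂π_H/∂q_H = 0: 239 - q_H - (1/2)(q_F + q_M) = 0.
Summing all 3 equations gives 774 − 2Q = 0, hence Q = 387.
Back-substituting: q_F = (262 − 387/2)/(1/2) = 137, q_M = (273 − 387/2)/(1/2) = 159, q_H = (239 − 387/2)/(1/2) = 91.
Price P = 337 - (1/2)·387 = 287/2.
Helios's profit: (287/2 - 98)·91 = 4140.5000.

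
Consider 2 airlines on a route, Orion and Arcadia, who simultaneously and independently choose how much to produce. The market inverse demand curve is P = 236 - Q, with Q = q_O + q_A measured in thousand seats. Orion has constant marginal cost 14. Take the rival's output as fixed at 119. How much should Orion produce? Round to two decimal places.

With the rival's output fixed at 119, Orion's profit is π_O = (236 - 119 - q_O)q_O - (14q_O) = (117 - q_O)q_O - (14q_O).
∂π_O/∂q_O = 103 - 2q_O = 0, so q_O = 103/2.

51.50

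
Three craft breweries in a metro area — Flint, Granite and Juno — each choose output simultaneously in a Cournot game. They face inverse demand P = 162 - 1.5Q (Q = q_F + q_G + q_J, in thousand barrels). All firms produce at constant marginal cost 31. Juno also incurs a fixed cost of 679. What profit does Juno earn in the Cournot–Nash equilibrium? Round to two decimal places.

36.04

Each firm earns π_i = (162 - 1.5Q)q_i - 31q_i.
First-order condition (treating rivals' output as given): 131 - 3q_i - (3/2)·Σ_{j≠i} q_j = 0.
With identical firms every q_j equals q_i, so Σ_{j≠i} q_j = 2q_i and 131 = 6q_i, giving q_i = 131/6.
Price P = 162 - (3/2)·(131/2) = 255/4.
Juno's profit: (255/4 - 31)·(131/6) - 679 = 865/24.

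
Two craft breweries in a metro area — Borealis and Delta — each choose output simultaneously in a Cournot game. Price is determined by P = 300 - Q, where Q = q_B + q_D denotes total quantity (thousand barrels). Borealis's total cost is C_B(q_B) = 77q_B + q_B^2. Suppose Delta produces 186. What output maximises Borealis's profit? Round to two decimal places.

With the rival's output fixed at 186, Borealis's profit is π_B = (300 - 186 - q_B)q_B - (77q_B + q_B²) = (114 - q_B)q_B - (77q_B + q_B²).
∂π_B/∂q_B = 37 - 4q_B = 0, so q_B = 37/4.

9.25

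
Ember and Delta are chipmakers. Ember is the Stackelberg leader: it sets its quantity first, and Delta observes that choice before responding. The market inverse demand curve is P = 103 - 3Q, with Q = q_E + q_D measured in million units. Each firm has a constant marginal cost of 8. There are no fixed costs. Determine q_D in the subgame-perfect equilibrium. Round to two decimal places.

The follower Delta best-responds to any q_E: π_D = (103 - 3Q)q_D - 8q_D.
∂π_D/∂q_D = 95 - 3q_E - 6q_D = 0 gives the reaction function q_D = (95 - 3q_E)/6.
Ember substitutes q_D(q_E) into its own profit: π_E = q_E(103 - 3q_E - (95 - 3q_E)/2) - 8q_E = (111/2 - (3/2)q_E)q_E - 8q_E.
Maximising: ∂π_E/∂q_E = 95/2 - 3q_E = 0, giving q_E = 95/6.
Then q_D = (95 - 3·(95/6))/6 = 95/12.

7.92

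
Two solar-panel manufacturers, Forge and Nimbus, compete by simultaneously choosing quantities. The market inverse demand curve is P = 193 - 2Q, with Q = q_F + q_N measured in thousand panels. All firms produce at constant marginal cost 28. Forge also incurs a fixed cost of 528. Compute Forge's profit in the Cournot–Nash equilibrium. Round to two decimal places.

A representative firm's profit is π_i = q_i(193 - 2Q) - 28q_i.
First-order condition (treating rivals' output as given): 165 - 4q_i - 2q_j = 0.
With identical firms every q_j equals q_i, so q_j = q_i and 165 = 6q_i, giving q_i = 55/2.
Price P = 193 - 2·55 = 83.
Forge's profit: (83 - 28)·(55/2) - 528 = 1969/2.

984.50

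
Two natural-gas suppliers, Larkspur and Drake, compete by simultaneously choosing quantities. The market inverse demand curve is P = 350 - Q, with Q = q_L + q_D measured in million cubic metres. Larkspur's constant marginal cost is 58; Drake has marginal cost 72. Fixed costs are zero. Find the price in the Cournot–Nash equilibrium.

160

Larkspur's profit: π_L = (350 - Q)q_L - (58q_L). Setting ∂π_L/∂q_L = 0: 292 - 2q_L - (q_D) = 0.
Drake's profit: π_D = (350 - Q)q_D - (72q_D). Setting ∂π_D/∂q_D = 0: 278 - 2q_D - (q_L) = 0.
Rearranging gives the reaction functions q_L = (292 - q_D)/2 and q_D = (278 - q_L)/2.
Substituting one into the other gives q_L = 102 and q_D = 88.
Total output Q = 190, so price P = 350 - 190 = 160.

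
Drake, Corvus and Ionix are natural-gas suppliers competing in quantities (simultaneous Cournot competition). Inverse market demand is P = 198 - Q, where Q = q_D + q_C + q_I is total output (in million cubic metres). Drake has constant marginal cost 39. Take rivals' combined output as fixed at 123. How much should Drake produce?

18

With rivals' combined output fixed at 123, Drake's profit is π_D = (198 - 123 - q_D)q_D - (39q_D) = (75 - q_D)q_D - (39q_D).
∂π_D/∂q_D = 36 - 2q_D = 0, so q_D = 18.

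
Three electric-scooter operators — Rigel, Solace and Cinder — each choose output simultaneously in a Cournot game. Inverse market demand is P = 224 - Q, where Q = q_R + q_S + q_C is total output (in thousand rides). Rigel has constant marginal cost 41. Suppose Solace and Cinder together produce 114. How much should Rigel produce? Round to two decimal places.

With rivals' combined output fixed at 114, Rigel's profit is π_R = (224 - 114 - q_R)q_R - (41q_R) = (110 - q_R)q_R - (41q_R).
∂π_R/∂q_R = 69 - 2q_R = 0, so q_R = 69/2.

34.50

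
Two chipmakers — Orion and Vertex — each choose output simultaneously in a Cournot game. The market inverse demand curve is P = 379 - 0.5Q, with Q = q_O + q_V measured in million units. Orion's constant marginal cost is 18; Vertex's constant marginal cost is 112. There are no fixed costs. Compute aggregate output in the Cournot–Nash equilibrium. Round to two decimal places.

Orion's profit: π_O = (379 - 0.5Q)q_O - (18q_O). Setting ∂π_O/∂q_O = 0: 361 - q_O - (1/2)(q_V) = 0.
Vertex's first-order condition: 267 - q_V - (1/2)(q_O) = 0.
Best responses: q_O = (361 - (1/2)q_V), q_V = (267 - (1/2)q_O).
Solving the pair: q_O = 910/3, q_V = 346/3.
Total output Q = 910/3 + 346/3 = 1256/3.

418.67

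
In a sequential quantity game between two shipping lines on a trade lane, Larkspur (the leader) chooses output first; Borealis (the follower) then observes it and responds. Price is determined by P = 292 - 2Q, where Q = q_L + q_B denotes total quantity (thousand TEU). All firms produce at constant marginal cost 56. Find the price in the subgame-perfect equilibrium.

Solve by backward induction. Given q_L, the follower Borealis maximises π_B = (292 - 2q_L - 2q_B)q_B - 56q_B.
Setting the follower's marginal profit to zero, 236 - 2q_L - 4q_B = 0, i.e. q_B = (236 - 2q_L)/4.
Larkspur substitutes q_B(q_L) into its own profit: π_L = q_L(292 - 2q_L - (236 - 2q_L)/2) - 56q_L = (174 - q_L)q_L - 56q_L.
Maximising: ∂π_L/∂q_L = 118 - 2q_L = 0, giving q_L = 59.
Then q_B = (236 - 2·59)/4 = 59/2.
Total output Q = 177/2, so price P = 292 - 2·(177/2) = 115.

115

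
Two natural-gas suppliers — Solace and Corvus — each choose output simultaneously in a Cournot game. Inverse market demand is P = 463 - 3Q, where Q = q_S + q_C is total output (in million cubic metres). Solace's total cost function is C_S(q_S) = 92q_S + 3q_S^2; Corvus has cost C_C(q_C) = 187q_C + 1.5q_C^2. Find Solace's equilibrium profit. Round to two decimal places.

3859.88

Solace's profit: π_S = (463 - 3Q)q_S - (92q_S + 3q_S²). Setting ∂π_S/∂q_S = 0: 371 - 12q_S - 3(q_C) = 0.
Corvus's profit: π_C = (463 - 3Q)q_C - (187q_C + (3/2)q_C²). Setting ∂π_C/∂q_C = 0: 276 - 9q_C - 3(q_S) = 0.
Best responses: q_S = (371 - 3q_C)/12, q_C = (276 - 3q_S)/9.
Solving the pair: q_S = 279/11, q_C = 733/33.
Price P = 463 - 3·(1570/33) = 320.2727.
Solace's profit: 320.2727·(279/11) - 92·(279/11) - 3(279/11)² = 3859.8843.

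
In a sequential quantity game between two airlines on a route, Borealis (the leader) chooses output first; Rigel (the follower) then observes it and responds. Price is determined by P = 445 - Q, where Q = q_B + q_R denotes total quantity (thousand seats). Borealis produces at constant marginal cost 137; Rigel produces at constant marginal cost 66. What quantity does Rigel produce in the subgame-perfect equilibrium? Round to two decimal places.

Solve by backward induction. Given q_B, the follower Rigel maximises π_R = (445 - q_B - q_R)q_R - 66q_R.
∂π_R/∂q_R = 379 - q_B - 2q_R = 0 gives the reaction function q_R = (379 - q_B)/2.
Borealis substitutes q_R(q_B) into its own profit: π_B = q_B(445 - q_B - (379 - q_B)/2) - 137q_B = (511/2 - (1/2)q_B)q_B - 137q_B.
The leader's first-order condition 237/2 - q_B = 0 yields q_B = 237/2.
Then q_R = (379 - 237/2)/2 = 521/4.

130.25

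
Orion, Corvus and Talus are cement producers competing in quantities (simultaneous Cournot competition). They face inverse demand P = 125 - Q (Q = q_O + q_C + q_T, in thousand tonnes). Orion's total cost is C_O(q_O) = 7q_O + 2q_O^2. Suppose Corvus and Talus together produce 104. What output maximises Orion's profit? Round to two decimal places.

With rivals' combined output fixed at 104, Orion's profit is π_O = (125 - 104 - q_O)q_O - (7q_O + 2q_O²) = (21 - q_O)q_O - (7q_O + 2q_O²).
∂π_O/∂q_O = 14 - 6q_O = 0, so q_O = 7/3.

2.33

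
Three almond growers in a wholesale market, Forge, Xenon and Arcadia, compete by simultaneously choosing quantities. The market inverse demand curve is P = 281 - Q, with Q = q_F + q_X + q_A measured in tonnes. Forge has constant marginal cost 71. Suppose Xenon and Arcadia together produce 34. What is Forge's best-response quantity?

With rivals' combined output fixed at 34, Forge's profit is π_F = (281 - 34 - q_F)q_F - (71q_F) = (247 - q_F)q_F - (71q_F).
∂π_F/∂q_F = 176 - 2q_F = 0, so q_F = 88.

88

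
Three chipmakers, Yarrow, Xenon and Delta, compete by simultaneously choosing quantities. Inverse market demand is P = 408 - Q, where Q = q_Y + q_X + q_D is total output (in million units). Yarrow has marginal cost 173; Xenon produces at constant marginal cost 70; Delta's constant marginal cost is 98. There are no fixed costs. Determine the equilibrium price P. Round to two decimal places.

Yarrow's profit: π_Y = (408 - Q)q_Y - (173q_Y). Setting ∂π_Y/∂q_Y = 0: 235 - 2q_Y - (q_X + q_D) = 0.
Xenon's profit: π_X = (408 - Q)q_X - (70q_X). Setting ∂π_X/∂q_X = 0: 338 - 2q_X - (q_Y + q_D) = 0.
Delta's profit: π_D = (408 - Q)q_D - (98q_D). Setting ∂π_D/∂q_D = 0: 310 - 2q_D - (q_Y + q_X) = 0.
Adding the 3 first-order conditions: 883 − 4Q = 0, so Q = 883/4.
Back-substituting: q_Y = (235 − 883/4) = 57/4, q_X = (338 − 883/4) = 469/4, q_D = (310 − 883/4) = 357/4.
Total output Q = 883/4, so price P = 408 - 883/4 = 749/4.

187.25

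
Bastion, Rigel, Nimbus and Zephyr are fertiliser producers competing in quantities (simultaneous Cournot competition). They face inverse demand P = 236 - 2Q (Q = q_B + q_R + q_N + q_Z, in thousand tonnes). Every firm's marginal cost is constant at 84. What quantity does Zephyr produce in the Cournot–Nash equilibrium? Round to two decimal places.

Each firm earns π_i = (236 - 2Q)q_i - 84q_i.
Setting ∂π_i/∂q_i = 0 with rivals' quantities fixed: 152 - 4q_i - 2·Σ_{j≠i} q_j = 0.
By symmetry each firm produces the same amount; substituting Σ_{j≠i} q_j = 3q_i yields q_i = 152/10 = 76/5.

15.20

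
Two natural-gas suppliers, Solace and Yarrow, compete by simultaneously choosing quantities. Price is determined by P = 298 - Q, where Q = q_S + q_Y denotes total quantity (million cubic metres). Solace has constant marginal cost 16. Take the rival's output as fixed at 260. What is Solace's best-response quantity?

With the rival's output fixed at 260, Solace's profit is π_S = (298 - 260 - q_S)q_S - (16q_S) = (38 - q_S)q_S - (16q_S).
∂π_S/∂q_S = 22 - 2q_S = 0, so q_S = 11.

11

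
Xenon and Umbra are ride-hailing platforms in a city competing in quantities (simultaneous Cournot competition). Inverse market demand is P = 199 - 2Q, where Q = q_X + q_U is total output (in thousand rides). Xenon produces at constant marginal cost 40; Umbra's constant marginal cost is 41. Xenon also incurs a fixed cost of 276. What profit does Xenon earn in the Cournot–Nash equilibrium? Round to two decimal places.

Xenon's profit: π_X = (199 - 2Q)q_X - (40q_X). Setting ∂π_X/∂q_X = 0: 159 - 4q_X - 2(q_U) = 0.
Umbra's profit: π_U = (199 - 2Q)q_U - (41q_U). Setting ∂π_U/∂q_U = 0: 158 - 4q_U - 2(q_X) = 0.
So q_X = (159 - 2q_U)/4 and q_U = (158 - 2q_X)/4.
Solving the pair: q_X = 80/3, q_U = 157/6.
Price P = 199 - 2·(317/6) = 280/3.
Xenon's profit: (280/3 - 40)·(80/3) - 276 = 1146.2222.

1146.22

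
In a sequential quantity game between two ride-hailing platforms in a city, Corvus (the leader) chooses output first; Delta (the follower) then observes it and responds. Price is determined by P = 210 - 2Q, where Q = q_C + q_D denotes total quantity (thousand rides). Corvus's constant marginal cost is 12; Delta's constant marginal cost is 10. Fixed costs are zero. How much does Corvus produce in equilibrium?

49

Solve by backward induction. Given q_C, the follower Delta maximises π_D = (210 - 2q_C - 2q_D)q_D - 10q_D.
Setting the follower's marginal profit to zero, 200 - 2q_C - 4q_D = 0, i.e. q_D = (200 - 2q_C)/4.
The leader anticipates this reaction. Substituting into P = 210 - 2Q gives P = 110 - q_C, so π_C = (110 - q_C)q_C - 12q_C.
Maximising: ∂π_C/∂q_C = 98 - 2q_C = 0, giving q_C = 49.
Then q_D = (200 - 2·49)/4 = 51/2.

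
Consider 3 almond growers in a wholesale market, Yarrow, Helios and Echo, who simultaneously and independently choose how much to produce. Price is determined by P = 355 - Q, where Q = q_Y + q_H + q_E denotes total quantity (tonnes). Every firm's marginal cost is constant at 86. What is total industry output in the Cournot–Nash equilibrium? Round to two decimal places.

201.75

Each firm earns π_i = (355 - Q)q_i - 86q_i.
Setting ∂π_i/∂q_i = 0 with rivals' quantities fixed: 269 - 2q_i - Σ_{j≠i} q_j = 0.
With identical firms every q_j equals q_i, so Σ_{j≠i} q_j = 2q_i and 269 = 4q_i, giving q_i = 269/4.
Total output Q = 269/4 + 269/4 + 269/4 = 807/4.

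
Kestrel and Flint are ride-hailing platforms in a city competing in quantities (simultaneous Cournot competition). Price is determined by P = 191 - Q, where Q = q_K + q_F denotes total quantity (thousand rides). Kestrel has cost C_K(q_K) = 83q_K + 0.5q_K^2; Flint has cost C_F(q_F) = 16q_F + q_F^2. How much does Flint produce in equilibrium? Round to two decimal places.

37.91

Kestrel's profit: π_K = (191 - Q)q_K - (83q_K + (1/2)q_K²). Setting ∂π_K/∂q_K = 0: 108 - 3q_K - (q_F) = 0.
Flint's profit: π_F = (191 - Q)q_F - (16q_F + q_F²). Setting ∂π_F/∂q_F = 0: 175 - 4q_F - (q_K) = 0.
Best responses: q_K = (108 - q_F)/3, q_F = (175 - q_K)/4.
Substituting one into the other gives q_K = 257/11 and q_F = 417/11.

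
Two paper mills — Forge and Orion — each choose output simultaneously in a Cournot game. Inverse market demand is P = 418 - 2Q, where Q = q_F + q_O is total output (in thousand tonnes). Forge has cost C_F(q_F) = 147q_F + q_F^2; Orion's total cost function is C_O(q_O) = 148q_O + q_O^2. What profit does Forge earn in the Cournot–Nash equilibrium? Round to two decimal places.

3455.26

Forge's profit: π_F = (418 - 2Q)q_F - (147q_F + q_F²). Setting ∂π_F/∂q_F = 0: 271 - 6q_F - 2(q_O) = 0.
Orion's first-order condition: 270 - 6q_O - 2(q_F) = 0.
So q_F = (271 - 2q_O)/6 and q_O = (270 - 2q_F)/6.
Solving the pair: q_F = 543/16, q_O = 539/16.
Price P = 418 - 2·(541/8) = 1131/4.
Forge's profit: (1131/4)·(543/16) - 147·(543/16) - (543/16)² = 3455.2617.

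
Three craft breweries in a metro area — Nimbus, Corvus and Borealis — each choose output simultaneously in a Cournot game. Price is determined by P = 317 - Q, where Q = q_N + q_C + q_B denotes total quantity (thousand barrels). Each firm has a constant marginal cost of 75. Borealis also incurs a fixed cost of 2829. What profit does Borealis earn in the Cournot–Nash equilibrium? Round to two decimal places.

831.25

A representative firm's profit is π_i = q_i(317 - Q) - 75q_i.
First-order condition (treating rivals' output as given): 242 - 2q_i - Σ_{j≠i} q_j = 0.
By symmetry each firm produces the same amount; substituting Σ_{j≠i} q_j = 2q_i yields q_i = 242/4 = 121/2.
Price P = 317 - 363/2 = 271/2.
Borealis's profit: (271/2 - 75)·(121/2) - 2829 = 831.2500.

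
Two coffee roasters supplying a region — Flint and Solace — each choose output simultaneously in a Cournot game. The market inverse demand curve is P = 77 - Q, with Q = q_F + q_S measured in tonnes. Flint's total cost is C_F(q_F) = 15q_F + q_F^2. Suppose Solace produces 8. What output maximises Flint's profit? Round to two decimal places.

With the rival's output fixed at 8, Flint's profit is π_F = (77 - 8 - q_F)q_F - (15q_F + q_F²) = (69 - q_F)q_F - (15q_F + q_F²).
∂π_F/∂q_F = 54 - 4q_F = 0, so q_F = 27/2.

13.50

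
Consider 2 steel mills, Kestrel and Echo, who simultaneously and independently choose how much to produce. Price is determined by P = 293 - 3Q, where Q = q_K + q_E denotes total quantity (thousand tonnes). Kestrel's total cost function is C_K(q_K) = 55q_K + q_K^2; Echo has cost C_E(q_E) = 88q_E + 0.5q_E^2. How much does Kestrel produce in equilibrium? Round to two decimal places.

22.36

Kestrel's profit: π_K = (293 - 3Q)q_K - (55q_K + q_K²). Setting ∂π_K/∂q_K = 0: 238 - 8q_K - 3(q_E) = 0.
Echo's profit: π_E = (293 - 3Q)q_E - (88q_E + (1/2)q_E²). Setting ∂π_E/∂q_E = 0: 205 - 7q_E - 3(q_K) = 0.
Best responses: q_K = (238 - 3q_E)/8, q_E = (205 - 3q_K)/7.
Substituting one into the other gives q_K = 1051/47 and q_E = 926/47.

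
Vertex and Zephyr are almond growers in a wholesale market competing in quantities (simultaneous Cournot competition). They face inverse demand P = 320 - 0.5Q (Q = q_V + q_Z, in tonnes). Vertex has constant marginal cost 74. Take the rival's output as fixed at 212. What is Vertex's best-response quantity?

140

With the rival's output fixed at 212, Vertex's profit is π_V = (320 - (1/2)·212 - (1/2)q_V)q_V - (74q_V) = (214 - (1/2)q_V)q_V - (74q_V).
∂π_V/∂q_V = 140 - q_V = 0, so q_V = 140.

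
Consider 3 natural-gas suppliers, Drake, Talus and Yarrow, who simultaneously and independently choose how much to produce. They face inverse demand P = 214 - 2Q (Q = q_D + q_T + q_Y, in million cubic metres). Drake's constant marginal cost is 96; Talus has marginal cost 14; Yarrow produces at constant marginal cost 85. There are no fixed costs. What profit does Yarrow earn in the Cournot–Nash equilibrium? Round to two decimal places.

148.78

Drake's profit: π_D = (214 - 2Q)q_D - (96q_D). Setting ∂π_D/∂q_D = 0: 118 - 4q_D - 2(q_T + q_Y) = 0.
Talus's first-order condition: 200 - 4q_T - 2(q_D + q_Y) = 0.
Yarrow's first-order condition: 129 - 4q_Y - 2(q_D + q_T) = 0.
Summing all 3 equations gives 447 − 8Q = 0, hence Q = 447/8.
Back-substituting: q_D = (118 − 447/4)/2 = 25/8, q_T = (200 − 447/4)/2 = 353/8, q_Y = (129 − 447/4)/2 = 69/8.
Price P = 214 - 2·(447/8) = 409/4.
Yarrow's profit: (409/4 - 85)·(69/8) = 148.7813.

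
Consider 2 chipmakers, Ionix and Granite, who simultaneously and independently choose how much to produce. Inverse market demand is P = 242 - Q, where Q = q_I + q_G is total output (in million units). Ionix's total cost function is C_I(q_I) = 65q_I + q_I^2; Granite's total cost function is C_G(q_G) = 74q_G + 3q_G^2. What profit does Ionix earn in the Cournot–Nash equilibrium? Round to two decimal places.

3241.42

Ionix's profit: π_I = (242 - Q)q_I - (65q_I + q_I²). Setting ∂π_I/∂q_I = 0: 177 - 4q_I - (q_G) = 0.
Granite's first-order condition: 168 - 8q_G - (q_I) = 0.
Rearranging gives the reaction functions q_I = (177 - q_G)/4 and q_G = (168 - q_I)/8.
Substituting one into the other gives q_I = 1248/31 and q_G = 495/31.
Price P = 242 - 1743/31 = 185.7742.
Ionix's profit: 185.7742·(1248/31) - 65·(1248/31) - (1248/31)² = 3241.4235.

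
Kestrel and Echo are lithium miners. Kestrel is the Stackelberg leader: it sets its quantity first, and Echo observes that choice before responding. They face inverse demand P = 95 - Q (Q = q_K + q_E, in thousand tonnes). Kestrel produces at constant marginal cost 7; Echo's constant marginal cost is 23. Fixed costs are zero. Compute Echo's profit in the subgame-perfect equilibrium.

100

Solve by backward induction. Given q_K, the follower Echo maximises π_E = (95 - q_K - q_E)q_E - 23q_E.
Follower FOC: 72 - q_K - 2q_E = 0, so q_E(q_K) = (72 - q_K)/2.
The leader anticipates this reaction. Substituting into P = 95 - Q gives P = 59 - (1/2)q_K, so π_K = (59 - (1/2)q_K)q_K - 7q_K.
Maximising: ∂π_K/∂q_K = 52 - q_K = 0, giving q_K = 52.
Then q_E = (72 - 52)/2 = 10.
Price P = 95 - 62 = 33.
Echo's profit: (33 - 23)·10 = 100.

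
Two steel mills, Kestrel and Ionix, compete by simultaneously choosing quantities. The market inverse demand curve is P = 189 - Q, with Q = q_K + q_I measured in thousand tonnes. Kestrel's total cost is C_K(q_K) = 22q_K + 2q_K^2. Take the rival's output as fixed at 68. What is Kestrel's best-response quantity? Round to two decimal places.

16.50

With the rival's output fixed at 68, Kestrel's profit is π_K = (189 - 68 - q_K)q_K - (22q_K + 2q_K²) = (121 - q_K)q_K - (22q_K + 2q_K²).
∂π_K/∂q_K = 99 - 6q_K = 0, so q_K = 33/2.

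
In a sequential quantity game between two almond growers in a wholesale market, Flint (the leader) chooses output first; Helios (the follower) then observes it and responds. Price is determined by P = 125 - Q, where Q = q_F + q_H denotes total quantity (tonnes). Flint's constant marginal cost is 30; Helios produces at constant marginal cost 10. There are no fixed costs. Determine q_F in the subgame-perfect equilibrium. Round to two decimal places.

The follower Helios best-responds to any q_F: π_H = (125 - Q)q_H - 10q_H.
Follower FOC: 115 - q_F - 2q_H = 0, so q_H(q_F) = (115 - q_F)/2.
The leader anticipates this reaction. Substituting into P = 125 - Q gives P = 135/2 - (1/2)q_F, so π_F = (135/2 - (1/2)q_F)q_F - 30q_F.
The leader's first-order condition 75/2 - q_F = 0 yields q_F = 75/2.
Then q_H = (115 - 75/2)/2 = 155/4.

37.50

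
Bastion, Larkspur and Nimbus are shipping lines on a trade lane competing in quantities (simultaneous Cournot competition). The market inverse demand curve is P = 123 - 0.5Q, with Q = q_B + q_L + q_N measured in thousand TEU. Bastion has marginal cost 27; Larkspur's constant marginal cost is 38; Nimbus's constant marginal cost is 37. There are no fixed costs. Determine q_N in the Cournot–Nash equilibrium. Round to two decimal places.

38.50

Bastion's profit: π_B = (123 - 0.5Q)q_B - (27q_B). Setting ∂π_B/∂q_B = 0: 96 - q_B - (1/2)(q_L + q_N) = 0.
Larkspur's first-order condition: 85 - q_L - (1/2)(q_B + q_N) = 0.
Nimbus's first-order condition: 86 - q_N - (1/2)(q_B + q_L) = 0.
Adding the 3 conditions: 267 − Q − Q = 0, i.e. Q = 267/2.
Back-substituting: q_B = (96 − 267/4)/(1/2) = 117/2, q_L = (85 − 267/4)/(1/2) = 73/2, q_N = (86 − 267/4)/(1/2) = 77/2.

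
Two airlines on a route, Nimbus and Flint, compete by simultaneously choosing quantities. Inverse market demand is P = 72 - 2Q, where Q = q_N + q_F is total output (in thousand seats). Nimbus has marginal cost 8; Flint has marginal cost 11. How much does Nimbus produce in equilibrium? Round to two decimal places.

Nimbus's profit: π_N = (72 - 2Q)q_N - (8q_N). Setting ∂π_N/∂q_N = 0: 64 - 4q_N - 2(q_F) = 0.
Flint's profit: π_F = (72 - 2Q)q_F - (11q_F). Setting ∂π_F/∂q_F = 0: 61 - 4q_F - 2(q_N) = 0.
So q_N = (64 - 2q_F)/4 and q_F = (61 - 2q_N)/4.
Substituting one into the other gives q_N = 67/6 and q_F = 29/3.

11.17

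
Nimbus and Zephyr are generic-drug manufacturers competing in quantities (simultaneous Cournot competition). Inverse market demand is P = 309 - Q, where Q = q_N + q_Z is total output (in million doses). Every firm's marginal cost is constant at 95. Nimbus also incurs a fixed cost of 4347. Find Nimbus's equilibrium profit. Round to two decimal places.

741.44

A representative firm's profit is π_i = q_i(309 - Q) - 95q_i.
Setting ∂π_i/∂q_i = 0 with rivals' quantities fixed: 214 - 2q_i - q_j = 0.
With identical firms every q_j equals q_i, so q_j = q_i and 214 = 3q_i, giving q_i = 214/3.
Price P = 309 - 428/3 = 499/3.
Nimbus's profit: (499/3 - 95)·(214/3) - 4347 = 741.4444.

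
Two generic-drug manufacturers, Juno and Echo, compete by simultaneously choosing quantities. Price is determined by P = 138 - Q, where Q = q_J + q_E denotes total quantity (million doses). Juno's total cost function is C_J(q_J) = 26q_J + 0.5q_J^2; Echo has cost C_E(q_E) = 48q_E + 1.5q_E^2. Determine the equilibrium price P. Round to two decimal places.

Juno's profit: π_J = (138 - Q)q_J - (26q_J + (1/2)q_J²). Setting ∂π_J/∂q_J = 0: 112 - 3q_J - (q_E) = 0.
Echo's profit: π_E = (138 - Q)q_E - (48q_E + (3/2)q_E²). Setting ∂π_E/∂q_E = 0: 90 - 5q_E - (q_J) = 0.
Best responses: q_J = (112 - q_E)/3, q_E = (90 - q_J)/5.
Substituting one into the other gives q_J = 235/7 and q_E = 79/7.
Total output Q = 314/7, so price P = 138 - 314/7 = 652/7.

93.14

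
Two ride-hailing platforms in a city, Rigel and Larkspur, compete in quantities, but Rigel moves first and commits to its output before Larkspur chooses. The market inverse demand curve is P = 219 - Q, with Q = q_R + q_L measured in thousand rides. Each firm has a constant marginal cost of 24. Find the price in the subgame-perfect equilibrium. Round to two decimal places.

Solve by backward induction. Given q_R, the follower Larkspur maximises π_L = (219 - q_R - q_L)q_L - 24q_L.
∂π_L/∂q_L = 195 - q_R - 2q_L = 0 gives the reaction function q_L = (195 - q_R)/2.
The leader anticipates this reaction. Substituting into P = 219 - Q gives P = 243/2 - (1/2)q_R, so π_R = (243/2 - (1/2)q_R)q_R - 24q_R.
Leader FOC: 195/2 - q_R = 0, so q_R = 195/2.
Then q_L = (195 - 195/2)/2 = 195/4.
Total output Q = 585/4, so price P = 219 - 585/4 = 291/4.

72.75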